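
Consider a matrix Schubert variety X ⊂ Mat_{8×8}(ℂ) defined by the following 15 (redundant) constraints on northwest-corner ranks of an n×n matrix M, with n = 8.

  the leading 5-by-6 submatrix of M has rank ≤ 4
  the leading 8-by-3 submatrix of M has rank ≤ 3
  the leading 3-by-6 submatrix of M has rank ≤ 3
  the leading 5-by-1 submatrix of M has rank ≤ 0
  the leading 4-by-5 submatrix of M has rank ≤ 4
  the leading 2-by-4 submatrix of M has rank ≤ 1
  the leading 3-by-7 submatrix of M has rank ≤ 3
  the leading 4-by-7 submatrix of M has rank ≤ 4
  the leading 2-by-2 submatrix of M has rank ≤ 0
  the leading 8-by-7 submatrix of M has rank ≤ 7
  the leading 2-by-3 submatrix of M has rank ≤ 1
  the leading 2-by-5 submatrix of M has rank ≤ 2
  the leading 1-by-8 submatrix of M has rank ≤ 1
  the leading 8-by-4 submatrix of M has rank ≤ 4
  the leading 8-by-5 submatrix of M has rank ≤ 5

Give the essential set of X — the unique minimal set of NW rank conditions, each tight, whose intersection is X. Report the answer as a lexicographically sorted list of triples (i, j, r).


Reconstructing r_w from the 15 given conditions:

  0, 0, 1, 1, 1, 1, 1, 1
  0, 0, 1, 1, 2, 2, 2, 2
  0, 1, 2, 2, 3, 3, 3, 3
  0, 1, 2, 3, 4, 4, 4, 4
  0, 1, 2, 3, 4, 4, 5, 5
  1, 2, 3, 4, 5, 5, 6, 6
  1, 2, 3, 4, 5, 6, 7, 7
  1, 2, 3, 4, 5, 6, 7, 8

reading off 1-entries of Δ²R: w = (3, 5, 2, 4, 7, 1, 6, 8).

ℓ(w)=9; the 4 essential cells (i,j,r):

[(2, 2, 0), (2, 4, 1), (5, 1, 0), (5, 6, 4)]


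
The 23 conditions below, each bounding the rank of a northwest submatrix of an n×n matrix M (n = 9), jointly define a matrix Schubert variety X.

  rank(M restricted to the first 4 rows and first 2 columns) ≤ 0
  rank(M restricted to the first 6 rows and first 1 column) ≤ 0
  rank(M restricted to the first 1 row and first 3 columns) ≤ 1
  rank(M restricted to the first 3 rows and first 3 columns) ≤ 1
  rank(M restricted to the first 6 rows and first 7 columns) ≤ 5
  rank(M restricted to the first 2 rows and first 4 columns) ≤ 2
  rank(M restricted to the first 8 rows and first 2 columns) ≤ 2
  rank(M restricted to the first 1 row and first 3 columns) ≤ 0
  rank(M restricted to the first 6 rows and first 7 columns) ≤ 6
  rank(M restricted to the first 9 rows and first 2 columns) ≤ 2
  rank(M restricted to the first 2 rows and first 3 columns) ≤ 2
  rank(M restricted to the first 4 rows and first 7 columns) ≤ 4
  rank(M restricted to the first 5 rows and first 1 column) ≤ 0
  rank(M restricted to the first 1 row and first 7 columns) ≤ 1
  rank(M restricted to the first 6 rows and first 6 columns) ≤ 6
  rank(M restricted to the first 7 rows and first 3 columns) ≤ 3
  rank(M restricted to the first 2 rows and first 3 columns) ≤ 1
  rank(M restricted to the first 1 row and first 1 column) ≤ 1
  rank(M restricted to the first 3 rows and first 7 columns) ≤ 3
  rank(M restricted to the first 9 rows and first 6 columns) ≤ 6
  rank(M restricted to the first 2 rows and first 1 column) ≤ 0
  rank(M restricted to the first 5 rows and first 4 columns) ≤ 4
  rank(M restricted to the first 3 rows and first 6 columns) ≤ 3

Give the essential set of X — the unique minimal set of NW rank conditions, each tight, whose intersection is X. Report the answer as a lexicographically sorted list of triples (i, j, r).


Rank table r_w(9×9) implied by the 23 constraints:

  0 | 0 | 0 | 1 | 1 | 1 | 1 | 1 | 1
  0 | 0 | 1 | 2 | 2 | 2 | 2 | 2 | 2
  0 | 0 | 1 | 2 | 3 | 3 | 3 | 3 | 3
  0 | 0 | 1 | 2 | 3 | 4 | 4 | 4 | 4
  0 | 1 | 2 | 3 | 4 | 5 | 5 | 5 | 5
  0 | 1 | 2 | 3 | 4 | 5 | 5 | 6 | 6
  1 | 2 | 3 | 4 | 5 | 6 | 6 | 7 | 7
  1 | 2 | 3 | 4 | 5 | 6 | 7 | 8 | 8
  1 | 2 | 3 | 4 | 5 | 6 | 7 | 8 | 9

second differences of R give the permutation w = (4, 3, 5, 6, 2, 8, 1, 7, 9).

Rothe diagram D(w) (12 cells), 4 SE-corners (essential conditions):

[(1, 3, 0), (4, 2, 0), (6, 1, 0), (6, 7, 5)]


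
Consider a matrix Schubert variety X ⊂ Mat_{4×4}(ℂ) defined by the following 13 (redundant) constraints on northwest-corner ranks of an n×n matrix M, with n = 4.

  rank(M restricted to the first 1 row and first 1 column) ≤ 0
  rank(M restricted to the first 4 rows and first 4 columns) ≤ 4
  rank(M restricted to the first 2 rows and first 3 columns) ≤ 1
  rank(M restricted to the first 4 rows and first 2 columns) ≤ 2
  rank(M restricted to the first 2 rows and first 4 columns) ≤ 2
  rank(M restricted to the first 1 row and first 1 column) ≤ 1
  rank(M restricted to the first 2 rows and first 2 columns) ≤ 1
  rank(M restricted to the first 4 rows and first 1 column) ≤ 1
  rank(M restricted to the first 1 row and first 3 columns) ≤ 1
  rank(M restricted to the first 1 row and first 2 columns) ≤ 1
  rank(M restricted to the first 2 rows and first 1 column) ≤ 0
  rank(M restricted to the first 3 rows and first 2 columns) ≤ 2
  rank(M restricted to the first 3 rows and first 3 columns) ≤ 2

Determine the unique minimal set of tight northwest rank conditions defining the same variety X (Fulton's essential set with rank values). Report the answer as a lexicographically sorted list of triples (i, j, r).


Rank table r_w(4×4) implied by the 13 constraints:

  R[1]: 0 1 1 1
  R[2]: 0 1 1 2
  R[3]: 1 2 2 3
  R[4]: 1 2 3 4

second differences of R give the permutation w = (2, 4, 1, 3).

ℓ(w)=3; the 2 essential cells (i,j,r):

[(2, 1, 0), (2, 3, 1)]


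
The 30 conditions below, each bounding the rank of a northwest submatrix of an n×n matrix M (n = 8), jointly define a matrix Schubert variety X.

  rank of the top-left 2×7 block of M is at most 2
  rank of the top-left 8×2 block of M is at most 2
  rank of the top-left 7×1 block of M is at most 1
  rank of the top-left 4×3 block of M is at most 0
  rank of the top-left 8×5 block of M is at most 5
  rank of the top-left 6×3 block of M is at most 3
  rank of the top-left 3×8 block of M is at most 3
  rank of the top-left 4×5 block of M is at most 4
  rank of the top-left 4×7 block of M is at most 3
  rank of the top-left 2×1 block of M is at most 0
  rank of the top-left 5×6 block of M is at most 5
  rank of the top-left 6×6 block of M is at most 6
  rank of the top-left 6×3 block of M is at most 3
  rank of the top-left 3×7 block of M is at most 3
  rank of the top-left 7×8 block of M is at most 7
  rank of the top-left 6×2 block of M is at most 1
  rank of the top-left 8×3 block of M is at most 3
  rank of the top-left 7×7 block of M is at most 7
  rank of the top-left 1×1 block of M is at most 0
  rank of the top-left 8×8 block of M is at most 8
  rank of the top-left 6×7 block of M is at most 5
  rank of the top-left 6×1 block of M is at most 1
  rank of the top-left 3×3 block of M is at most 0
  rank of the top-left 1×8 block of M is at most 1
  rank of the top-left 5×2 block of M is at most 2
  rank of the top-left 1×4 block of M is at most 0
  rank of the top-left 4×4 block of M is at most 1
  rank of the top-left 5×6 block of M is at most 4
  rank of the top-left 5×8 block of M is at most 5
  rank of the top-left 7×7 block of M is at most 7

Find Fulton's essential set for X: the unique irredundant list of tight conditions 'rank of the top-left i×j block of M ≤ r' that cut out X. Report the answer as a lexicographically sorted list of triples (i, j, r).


Rank table r_w(8×8) implied by the 30 constraints:

  R[1]: 0, 0, 0, 0, 1, 1, 1, 1
  R[2]: 0, 0, 0, 1, 2, 2, 2, 2
  R[3]: 0, 0, 0, 1, 2, 3, 3, 3
  R[4]: 0, 0, 0, 1, 2, 3, 3, 4
  R[5]: 1, 1, 1, 2, 3, 4, 4, 5
  R[6]: 1, 1, 2, 3, 4, 5, 5, 6
  R[7]: 1, 2, 3, 4, 5, 6, 6, 7
  R[8]: 1, 2, 3, 4, 5, 6, 7, 8

giving w = (5, 4, 6, 8, 1, 3, 2, 7) via Δ²R.

D(w) has 15 cells with 4 SE-corners; essential set:

[(1, 4, 0), (4, 3, 0), (4, 7, 3), (6, 2, 1)]


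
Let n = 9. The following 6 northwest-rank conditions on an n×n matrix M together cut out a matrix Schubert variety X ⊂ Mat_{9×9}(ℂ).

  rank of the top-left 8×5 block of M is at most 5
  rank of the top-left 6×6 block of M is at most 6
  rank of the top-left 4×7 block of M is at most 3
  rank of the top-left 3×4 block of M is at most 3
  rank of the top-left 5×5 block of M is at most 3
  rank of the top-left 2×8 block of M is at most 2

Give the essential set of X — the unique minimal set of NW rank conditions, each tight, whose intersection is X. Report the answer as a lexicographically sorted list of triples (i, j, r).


Reconstructing r_w from the 6 given conditions:

  i=1: 1 1 1 1 1 1 1 1 1
  i=2: 1 2 2 2 2 2 2 2 2
  i=3: 1 2 3 3 3 3 3 3 3
  i=4: 1 2 3 3 3 3 3 4 4
  i=5: 1 2 3 3 3 4 4 5 5
  i=6: 1 2 3 4 4 5 5 6 6
  i=7: 1 2 3 4 5 6 6 7 7
  i=8: 1 2 3 4 5 6 7 8 8
  i=9: 1 2 3 4 5 6 7 8 9

second differences of R give the permutation w = (1, 2, 3, 8, 6, 4, 5, 7, 9).

D(w) has 6 cells with 2 SE-corners; essential set:

[(4, 7, 3), (5, 5, 3)]


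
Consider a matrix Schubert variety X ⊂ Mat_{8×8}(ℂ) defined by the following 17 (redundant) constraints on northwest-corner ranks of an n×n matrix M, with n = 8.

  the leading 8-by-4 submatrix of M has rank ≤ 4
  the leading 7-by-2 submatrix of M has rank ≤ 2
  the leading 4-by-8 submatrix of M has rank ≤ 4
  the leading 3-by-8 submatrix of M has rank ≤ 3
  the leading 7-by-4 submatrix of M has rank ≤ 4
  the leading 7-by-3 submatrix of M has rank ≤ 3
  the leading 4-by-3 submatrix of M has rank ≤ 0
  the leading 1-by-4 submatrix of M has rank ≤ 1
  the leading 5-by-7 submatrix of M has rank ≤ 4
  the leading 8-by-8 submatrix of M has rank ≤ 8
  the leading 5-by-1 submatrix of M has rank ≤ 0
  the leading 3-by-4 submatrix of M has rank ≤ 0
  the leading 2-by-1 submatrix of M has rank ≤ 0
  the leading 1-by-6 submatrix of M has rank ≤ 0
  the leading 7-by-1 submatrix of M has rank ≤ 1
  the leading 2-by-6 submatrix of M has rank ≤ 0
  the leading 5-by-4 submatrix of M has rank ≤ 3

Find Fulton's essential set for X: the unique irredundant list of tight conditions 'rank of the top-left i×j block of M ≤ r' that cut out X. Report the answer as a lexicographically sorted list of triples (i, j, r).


Rank table r_w(8×8) implied by the 17 constraints:

  row 1: 0 | 0 | 0 | 0 | 0 | 0 | 1 | 1
  row 2: 0 | 0 | 0 | 0 | 0 | 0 | 1 | 2
  row 3: 0 | 0 | 0 | 0 | 1 | 1 | 2 | 3
  row 4: 0 | 0 | 0 | 1 | 2 | 2 | 3 | 4
  row 5: 0 | 1 | 1 | 2 | 3 | 3 | 4 | 5
  row 6: 1 | 2 | 2 | 3 | 4 | 4 | 5 | 6
  row 7: 1 | 2 | 3 | 4 | 5 | 5 | 6 | 7
  row 8: 1 | 2 | 3 | 4 | 5 | 6 | 7 | 8

so w = (7, 8, 5, 4, 2, 1, 3, 6).

4 SE-corners of the 20-cell Rothe diagram give Ess(w):

[(2, 6, 0), (3, 4, 0), (4, 3, 0), (5, 1, 0)]


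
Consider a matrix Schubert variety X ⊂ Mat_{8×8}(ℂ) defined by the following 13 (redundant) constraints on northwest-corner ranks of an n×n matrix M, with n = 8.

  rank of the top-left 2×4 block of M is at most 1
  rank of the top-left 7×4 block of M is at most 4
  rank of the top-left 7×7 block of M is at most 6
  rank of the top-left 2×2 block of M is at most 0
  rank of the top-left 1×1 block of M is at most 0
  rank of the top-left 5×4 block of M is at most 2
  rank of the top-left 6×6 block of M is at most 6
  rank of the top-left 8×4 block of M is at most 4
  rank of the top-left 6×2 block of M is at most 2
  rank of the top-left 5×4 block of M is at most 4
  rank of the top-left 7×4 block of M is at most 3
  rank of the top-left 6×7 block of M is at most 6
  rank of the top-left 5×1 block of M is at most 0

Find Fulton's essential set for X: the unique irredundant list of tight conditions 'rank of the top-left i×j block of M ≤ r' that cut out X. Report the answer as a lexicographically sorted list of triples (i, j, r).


Reconstructing r_w from the 13 given conditions:

  i=1: 0, 0, 1, 1, 1, 1, 1, 1
  i=2: 0, 0, 1, 1, 2, 2, 2, 2
  i=3: 0, 1, 2, 2, 3, 3, 3, 3
  i=4: 0, 1, 2, 2, 3, 4, 4, 4
  i=5: 0, 1, 2, 2, 3, 4, 5, 5
  i=6: 1, 2, 3, 3, 4, 5, 6, 6
  i=7: 1, 2, 3, 3, 4, 5, 6, 7
  i=8: 1, 2, 3, 4, 5, 6, 7, 8

so w = (3, 5, 2, 6, 7, 1, 8, 4).

|D(w)|=11, |Ess(w)|=5:

[(2, 2, 0), (2, 4, 1), (5, 1, 0), (5, 4, 2), (7, 4, 3)]


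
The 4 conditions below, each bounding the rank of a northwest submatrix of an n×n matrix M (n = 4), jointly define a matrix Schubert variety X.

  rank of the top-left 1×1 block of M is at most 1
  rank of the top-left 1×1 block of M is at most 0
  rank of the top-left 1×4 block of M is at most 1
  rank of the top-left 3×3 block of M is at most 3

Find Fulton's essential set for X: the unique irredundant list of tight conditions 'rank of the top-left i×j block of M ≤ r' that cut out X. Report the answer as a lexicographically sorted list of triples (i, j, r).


Reconstructing r_w from the 4 given conditions:

  R[1]: 0 | 1 | 1 | 1
  R[2]: 1 | 2 | 2 | 2
  R[3]: 1 | 2 | 3 | 3
  R[4]: 1 | 2 | 3 | 4

second differences of R give the permutation w = (2, 1, 3, 4).

Fulton essential set (the sole Rothe cell):

[(1, 1, 0)]


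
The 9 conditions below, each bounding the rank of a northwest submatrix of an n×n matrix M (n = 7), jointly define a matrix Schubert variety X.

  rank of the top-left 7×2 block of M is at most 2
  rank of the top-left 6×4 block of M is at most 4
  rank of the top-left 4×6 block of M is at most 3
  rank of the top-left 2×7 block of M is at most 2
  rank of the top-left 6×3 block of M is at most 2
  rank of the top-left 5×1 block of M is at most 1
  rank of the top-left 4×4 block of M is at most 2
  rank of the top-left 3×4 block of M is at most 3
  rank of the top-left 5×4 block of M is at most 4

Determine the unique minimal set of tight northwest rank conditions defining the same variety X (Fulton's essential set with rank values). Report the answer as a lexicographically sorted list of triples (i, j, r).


Propagating the 9 rank bounds to every northwest block:

  row 1: 1, 1, 1, 1, 1, 1, 1
  row 2: 1, 2, 2, 2, 2, 2, 2
  row 3: 1, 2, 2, 2, 3, 3, 3
  row 4: 1, 2, 2, 2, 3, 3, 4
  row 5: 1, 2, 2, 3, 4, 4, 5
  row 6: 1, 2, 2, 3, 4, 5, 6
  row 7: 1, 2, 3, 4, 5, 6, 7

the unique w with this rank table is (1, 2, 5, 7, 4, 6, 3).

ℓ(w)=7; the 3 essential cells (i,j,r):

[(4, 4, 2), (4, 6, 3), (6, 3, 2)]


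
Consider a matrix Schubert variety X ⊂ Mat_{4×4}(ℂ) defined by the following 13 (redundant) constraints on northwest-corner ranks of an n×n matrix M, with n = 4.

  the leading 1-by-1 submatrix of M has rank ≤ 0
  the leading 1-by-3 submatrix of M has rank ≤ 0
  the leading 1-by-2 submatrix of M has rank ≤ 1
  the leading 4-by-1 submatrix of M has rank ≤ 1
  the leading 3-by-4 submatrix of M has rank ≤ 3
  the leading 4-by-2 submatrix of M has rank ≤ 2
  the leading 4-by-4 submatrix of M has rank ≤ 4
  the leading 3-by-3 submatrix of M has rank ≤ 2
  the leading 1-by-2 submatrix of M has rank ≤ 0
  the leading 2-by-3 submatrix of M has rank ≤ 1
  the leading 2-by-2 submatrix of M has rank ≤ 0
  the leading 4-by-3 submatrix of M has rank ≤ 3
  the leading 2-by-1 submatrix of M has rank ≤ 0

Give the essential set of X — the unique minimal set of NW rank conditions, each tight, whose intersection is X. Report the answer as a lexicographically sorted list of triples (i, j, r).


Recovering R(i,j) via the rank-extension bound from the 13 conditions:

  i=1: 0, 0, 0, 1
  i=2: 0, 0, 1, 2
  i=3: 1, 1, 2, 3
  i=4: 1, 2, 3, 4

so w = (4, 3, 1, 2).

Fulton essential set (2 of the 5 Rothe cells):

[(1, 3, 0), (2, 2, 0)]


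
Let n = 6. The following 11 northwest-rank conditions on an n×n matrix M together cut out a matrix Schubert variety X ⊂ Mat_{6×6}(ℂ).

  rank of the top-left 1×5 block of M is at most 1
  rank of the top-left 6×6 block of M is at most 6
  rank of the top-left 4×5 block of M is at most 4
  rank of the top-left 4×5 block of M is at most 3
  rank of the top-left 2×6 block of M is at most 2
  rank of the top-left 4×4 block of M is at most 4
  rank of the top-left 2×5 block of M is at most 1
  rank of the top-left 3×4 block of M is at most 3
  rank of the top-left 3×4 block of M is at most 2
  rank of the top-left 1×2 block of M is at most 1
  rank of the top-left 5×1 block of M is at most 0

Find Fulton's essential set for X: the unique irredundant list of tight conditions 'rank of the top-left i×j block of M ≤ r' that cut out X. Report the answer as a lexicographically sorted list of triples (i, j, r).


Recovering R(i,j) via the rank-extension bound from the 11 conditions:

  R[1]: 0, 1, 1, 1, 1, 1
  R[2]: 0, 1, 1, 1, 1, 2
  R[3]: 0, 1, 2, 2, 2, 3
  R[4]: 0, 1, 2, 3, 3, 4
  R[5]: 0, 1, 2, 3, 4, 5
  R[6]: 1, 2, 3, 4, 5, 6

second differences of R give the permutation w = (2, 6, 3, 4, 5, 1).

ℓ(w)=8; the 2 essential cells (i,j,r):

[(2, 5, 1), (5, 1, 0)]


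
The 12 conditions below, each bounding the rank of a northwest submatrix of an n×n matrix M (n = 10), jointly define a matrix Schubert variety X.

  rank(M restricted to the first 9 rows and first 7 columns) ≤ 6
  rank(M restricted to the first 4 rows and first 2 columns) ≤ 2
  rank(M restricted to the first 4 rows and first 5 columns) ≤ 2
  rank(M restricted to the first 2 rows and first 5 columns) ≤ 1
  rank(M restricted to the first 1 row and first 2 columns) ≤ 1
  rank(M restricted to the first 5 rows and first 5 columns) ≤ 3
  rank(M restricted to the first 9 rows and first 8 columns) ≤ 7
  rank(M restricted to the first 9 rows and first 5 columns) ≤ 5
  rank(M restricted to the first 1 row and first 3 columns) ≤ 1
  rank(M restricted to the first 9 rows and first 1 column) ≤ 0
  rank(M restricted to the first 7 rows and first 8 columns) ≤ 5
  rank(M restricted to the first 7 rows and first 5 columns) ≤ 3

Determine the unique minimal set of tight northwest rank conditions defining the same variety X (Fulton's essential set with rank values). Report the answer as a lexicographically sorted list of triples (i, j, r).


The tightest implied rank at each (i,j), from the 12 conditions:

  0 1 1 1 1 1 1 1 1 1
  0 1 1 1 1 2 2 2 2 2
  0 1 2 2 2 3 3 3 3 3
  0 1 2 2 2 3 4 4 4 4
  0 1 2 3 3 4 5 5 5 5
  0 1 2 3 3 4 5 5 6 6
  0 1 2 3 3 4 5 5 6 7
  0 1 2 3 4 5 6 6 7 8
  0 1 2 3 4 5 6 7 8 9
  1 2 3 4 5 6 7 8 9 10

giving w = (2, 6, 3, 7, 4, 9, 10, 5, 8, 1) via Δ²R.

Fulton essential set (5 of the 18 Rothe cells):

[(2, 5, 1), (4, 5, 2), (7, 5, 3), (7, 8, 5), (9, 1, 0)]


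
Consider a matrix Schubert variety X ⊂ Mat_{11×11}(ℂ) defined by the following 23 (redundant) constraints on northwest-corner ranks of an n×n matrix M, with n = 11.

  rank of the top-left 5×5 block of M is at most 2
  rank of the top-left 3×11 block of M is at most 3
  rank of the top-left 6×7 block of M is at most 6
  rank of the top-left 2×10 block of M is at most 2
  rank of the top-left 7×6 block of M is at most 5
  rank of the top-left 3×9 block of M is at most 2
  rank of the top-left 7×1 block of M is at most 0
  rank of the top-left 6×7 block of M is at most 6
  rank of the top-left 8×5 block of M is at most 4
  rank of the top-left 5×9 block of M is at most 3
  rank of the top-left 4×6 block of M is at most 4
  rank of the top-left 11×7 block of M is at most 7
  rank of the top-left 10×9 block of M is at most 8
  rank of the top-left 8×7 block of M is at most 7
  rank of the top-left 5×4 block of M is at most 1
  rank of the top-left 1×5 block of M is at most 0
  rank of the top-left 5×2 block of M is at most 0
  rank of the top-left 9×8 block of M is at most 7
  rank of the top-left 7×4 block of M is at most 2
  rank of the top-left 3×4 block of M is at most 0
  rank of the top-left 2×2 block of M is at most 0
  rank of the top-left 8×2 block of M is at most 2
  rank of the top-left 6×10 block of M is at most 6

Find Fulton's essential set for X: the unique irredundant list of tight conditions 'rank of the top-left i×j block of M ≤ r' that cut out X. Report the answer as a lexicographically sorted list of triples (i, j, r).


Rank table r_w(11×11) implied by the 23 constraints:

  row 1: 0 0 0 0 0 1 1 1 1 1 1
  row 2: 0 0 0 0 1 2 2 2 2 2 2
  row 3: 0 0 0 0 1 2 2 2 2 3 3
  row 4: 0 0 1 1 2 3 3 3 3 4 4
  row 5: 0 0 1 1 2 3 3 3 3 4 5
  row 6: 0 1 2 2 3 4 4 4 4 5 6
  row 7: 0 1 2 2 3 4 5 5 5 6 7
  row 8: 1 2 3 3 4 5 6 6 6 7 8
  row 9: 1 2 3 4 5 6 7 7 7 8 9
  row 10: 1 2 3 4 5 6 7 8 8 9 10
  row 11: 1 2 3 4 5 6 7 8 9 10 11

second differences of R give the permutation w = (6, 5, 10, 3, 11, 2, 7, 1, 4, 8, 9).

ℓ(w)=27; the 8 essential cells (i,j,r):

[(1, 5, 0), (3, 4, 0), (3, 9, 2), (5, 2, 0), (5, 4, 1), (5, 9, 3), (7, 1, 0), (7, 4, 2)]


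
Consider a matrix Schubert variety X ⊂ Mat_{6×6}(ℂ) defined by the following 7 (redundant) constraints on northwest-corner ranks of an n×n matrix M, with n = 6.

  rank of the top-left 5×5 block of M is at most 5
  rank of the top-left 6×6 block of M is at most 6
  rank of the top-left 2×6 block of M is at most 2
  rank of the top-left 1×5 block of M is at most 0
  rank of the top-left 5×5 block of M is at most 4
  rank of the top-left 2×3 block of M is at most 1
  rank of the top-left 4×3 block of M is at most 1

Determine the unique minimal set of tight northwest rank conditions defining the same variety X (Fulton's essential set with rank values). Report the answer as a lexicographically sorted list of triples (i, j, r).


The tightest implied rank at each (i,j), from the 7 conditions:

  R[1]: 0, 0, 0, 0, 0, 1
  R[2]: 1, 1, 1, 1, 1, 2
  R[3]: 1, 1, 1, 2, 2, 3
  R[4]: 1, 1, 1, 2, 3, 4
  R[5]: 1, 2, 2, 3, 4, 5
  R[6]: 1, 2, 3, 4, 5, 6

second differences of R give the permutation w = (6, 1, 4, 5, 2, 3).

Rothe diagram D(w) (9 cells), 2 SE-corners (essential conditions):

[(1, 5, 0), (4, 3, 1)]


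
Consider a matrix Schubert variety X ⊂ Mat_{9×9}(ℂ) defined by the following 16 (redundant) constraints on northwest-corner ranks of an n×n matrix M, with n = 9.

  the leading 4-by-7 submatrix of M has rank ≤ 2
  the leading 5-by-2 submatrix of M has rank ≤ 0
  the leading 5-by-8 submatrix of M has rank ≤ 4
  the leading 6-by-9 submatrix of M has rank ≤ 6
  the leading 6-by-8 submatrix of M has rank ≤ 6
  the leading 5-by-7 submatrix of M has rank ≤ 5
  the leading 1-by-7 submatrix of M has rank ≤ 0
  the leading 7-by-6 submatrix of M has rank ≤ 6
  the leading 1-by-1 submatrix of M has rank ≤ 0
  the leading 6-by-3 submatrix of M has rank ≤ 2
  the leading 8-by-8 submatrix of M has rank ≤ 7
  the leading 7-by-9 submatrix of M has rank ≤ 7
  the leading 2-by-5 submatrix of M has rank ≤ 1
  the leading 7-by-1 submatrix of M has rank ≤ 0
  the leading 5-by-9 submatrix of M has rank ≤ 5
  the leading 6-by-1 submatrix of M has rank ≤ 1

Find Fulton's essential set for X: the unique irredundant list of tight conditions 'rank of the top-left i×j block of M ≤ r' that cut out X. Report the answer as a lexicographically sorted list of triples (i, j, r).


Propagating the 16 rank bounds to every northwest block:

  row 1: 0, 0, 0, 0, 0, 0, 0, 1, 1
  row 2: 0, 0, 1, 1, 1, 1, 1, 2, 2
  row 3: 0, 0, 1, 2, 2, 2, 2, 3, 3
  row 4: 0, 0, 1, 2, 2, 2, 2, 3, 4
  row 5: 0, 0, 1, 2, 3, 3, 3, 4, 5
  row 6: 0, 1, 2, 3, 4, 4, 4, 5, 6
  row 7: 0, 1, 2, 3, 4, 5, 5, 6, 7
  row 8: 1, 2, 3, 4, 5, 6, 6, 7, 8
  row 9: 1, 2, 3, 4, 5, 6, 7, 8, 9

second differences of R give the permutation w = (8, 3, 4, 9, 5, 2, 6, 1, 7).

4 SE-corners of the 20-cell Rothe diagram give Ess(w):

[(1, 7, 0), (4, 7, 2), (5, 2, 0), (7, 1, 0)]


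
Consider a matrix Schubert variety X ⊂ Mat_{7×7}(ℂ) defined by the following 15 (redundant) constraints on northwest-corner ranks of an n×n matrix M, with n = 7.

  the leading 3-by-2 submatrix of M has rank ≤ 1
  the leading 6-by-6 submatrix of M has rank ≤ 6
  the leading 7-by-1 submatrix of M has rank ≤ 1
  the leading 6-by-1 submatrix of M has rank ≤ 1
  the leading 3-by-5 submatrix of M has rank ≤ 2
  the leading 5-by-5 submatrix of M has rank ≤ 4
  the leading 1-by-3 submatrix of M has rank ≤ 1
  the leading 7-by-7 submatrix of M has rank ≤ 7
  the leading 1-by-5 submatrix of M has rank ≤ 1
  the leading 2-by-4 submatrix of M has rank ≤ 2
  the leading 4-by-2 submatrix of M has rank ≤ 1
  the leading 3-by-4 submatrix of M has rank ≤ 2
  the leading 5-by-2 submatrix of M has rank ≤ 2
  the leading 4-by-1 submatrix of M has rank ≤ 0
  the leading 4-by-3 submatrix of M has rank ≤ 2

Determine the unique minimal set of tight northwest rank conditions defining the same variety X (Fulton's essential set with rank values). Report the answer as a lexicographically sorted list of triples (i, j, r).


Rank table r_w(7×7) implied by the 15 constraints:

  row 1: 0, 1, 1, 1, 1, 1, 1
  row 2: 0, 1, 2, 2, 2, 2, 2
  row 3: 0, 1, 2, 2, 2, 3, 3
  row 4: 0, 1, 2, 3, 3, 4, 4
  row 5: 1, 2, 3, 4, 4, 5, 5
  row 6: 1, 2, 3, 4, 5, 6, 6
  row 7: 1, 2, 3, 4, 5, 6, 7

hence w(1..7) = (2, 3, 6, 4, 1, 5, 7).

D(w) has 6 cells with 2 SE-corners; essential set:

[(3, 5, 2), (4, 1, 0)]


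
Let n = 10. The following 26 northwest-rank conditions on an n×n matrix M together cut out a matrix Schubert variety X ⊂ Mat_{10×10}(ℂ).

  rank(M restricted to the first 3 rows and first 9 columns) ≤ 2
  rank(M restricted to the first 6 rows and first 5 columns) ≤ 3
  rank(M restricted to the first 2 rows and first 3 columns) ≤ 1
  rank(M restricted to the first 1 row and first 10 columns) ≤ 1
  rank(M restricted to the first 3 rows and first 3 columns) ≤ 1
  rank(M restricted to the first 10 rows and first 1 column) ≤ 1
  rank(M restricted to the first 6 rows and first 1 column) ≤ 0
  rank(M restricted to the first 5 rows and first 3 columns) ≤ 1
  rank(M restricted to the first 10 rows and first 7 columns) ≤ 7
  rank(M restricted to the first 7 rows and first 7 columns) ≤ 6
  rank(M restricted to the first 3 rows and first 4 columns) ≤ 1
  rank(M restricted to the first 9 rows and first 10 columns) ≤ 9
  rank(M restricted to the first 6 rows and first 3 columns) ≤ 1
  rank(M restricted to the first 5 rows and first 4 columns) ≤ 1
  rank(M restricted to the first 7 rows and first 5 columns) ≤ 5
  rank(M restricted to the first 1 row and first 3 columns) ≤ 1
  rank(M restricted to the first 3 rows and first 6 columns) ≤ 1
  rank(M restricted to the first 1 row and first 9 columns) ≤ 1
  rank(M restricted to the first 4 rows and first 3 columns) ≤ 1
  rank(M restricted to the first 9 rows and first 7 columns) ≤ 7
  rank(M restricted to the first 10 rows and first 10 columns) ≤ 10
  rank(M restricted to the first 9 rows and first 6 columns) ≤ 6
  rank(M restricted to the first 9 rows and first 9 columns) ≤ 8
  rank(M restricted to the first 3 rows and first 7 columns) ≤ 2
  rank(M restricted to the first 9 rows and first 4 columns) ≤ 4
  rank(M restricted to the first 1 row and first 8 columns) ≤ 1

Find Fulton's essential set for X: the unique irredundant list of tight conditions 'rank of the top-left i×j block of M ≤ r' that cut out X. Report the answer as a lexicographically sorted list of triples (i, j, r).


Rank table r_w(10×10) implied by the 26 constraints:

  R[1]: 0 1 1 1 1 1 1 1 1 1
  R[2]: 0 1 1 1 1 1 2 2 2 2
  R[3]: 0 1 1 1 1 1 2 2 2 3
  R[4]: 0 1 1 1 2 2 3 3 3 4
  R[5]: 0 1 1 1 2 3 4 4 4 5
  R[6]: 0 1 1 2 3 4 5 5 5 6
  R[7]: 1 2 2 3 4 5 6 6 6 7
  R[8]: 1 2 3 4 5 6 7 7 7 8
  R[9]: 1 2 3 4 5 6 7 8 8 9
  R[10]: 1 2 3 4 5 6 7 8 9 10

giving w = (2, 7, 10, 5, 6, 4, 1, 3, 8, 9) via Δ²R.

Rothe diagram D(w) (21 cells), 5 SE-corners (essential conditions):

[(3, 6, 1), (3, 9, 2), (5, 4, 1), (6, 1, 0), (6, 3, 1)]


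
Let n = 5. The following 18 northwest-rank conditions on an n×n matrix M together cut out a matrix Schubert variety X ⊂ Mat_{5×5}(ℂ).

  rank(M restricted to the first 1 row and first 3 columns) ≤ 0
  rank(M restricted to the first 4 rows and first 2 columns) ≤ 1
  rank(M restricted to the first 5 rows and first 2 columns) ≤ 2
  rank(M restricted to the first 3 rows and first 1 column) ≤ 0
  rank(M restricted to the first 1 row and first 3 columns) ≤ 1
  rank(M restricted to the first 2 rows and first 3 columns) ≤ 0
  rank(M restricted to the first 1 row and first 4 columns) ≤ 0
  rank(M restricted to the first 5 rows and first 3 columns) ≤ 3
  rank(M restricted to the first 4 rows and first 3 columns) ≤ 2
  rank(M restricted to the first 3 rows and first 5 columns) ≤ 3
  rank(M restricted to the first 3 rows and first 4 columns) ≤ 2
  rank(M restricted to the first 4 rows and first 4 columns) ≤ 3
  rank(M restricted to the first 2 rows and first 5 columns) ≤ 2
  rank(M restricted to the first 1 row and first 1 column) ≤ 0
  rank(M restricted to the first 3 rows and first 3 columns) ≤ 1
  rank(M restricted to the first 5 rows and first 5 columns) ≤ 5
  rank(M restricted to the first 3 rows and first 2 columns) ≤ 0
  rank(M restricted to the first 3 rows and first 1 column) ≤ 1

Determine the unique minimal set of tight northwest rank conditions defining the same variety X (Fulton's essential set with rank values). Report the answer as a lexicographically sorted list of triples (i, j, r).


Rank table r_w(5×5) implied by the 18 constraints:

  0, 0, 0, 0, 1
  0, 0, 0, 1, 2
  0, 0, 1, 2, 3
  1, 1, 2, 3, 4
  1, 2, 3, 4, 5

giving w = (5, 4, 3, 1, 2) via Δ²R.

D(w) has 9 cells with 3 SE-corners; essential set:

[(1, 4, 0), (2, 3, 0), (3, 2, 0)]


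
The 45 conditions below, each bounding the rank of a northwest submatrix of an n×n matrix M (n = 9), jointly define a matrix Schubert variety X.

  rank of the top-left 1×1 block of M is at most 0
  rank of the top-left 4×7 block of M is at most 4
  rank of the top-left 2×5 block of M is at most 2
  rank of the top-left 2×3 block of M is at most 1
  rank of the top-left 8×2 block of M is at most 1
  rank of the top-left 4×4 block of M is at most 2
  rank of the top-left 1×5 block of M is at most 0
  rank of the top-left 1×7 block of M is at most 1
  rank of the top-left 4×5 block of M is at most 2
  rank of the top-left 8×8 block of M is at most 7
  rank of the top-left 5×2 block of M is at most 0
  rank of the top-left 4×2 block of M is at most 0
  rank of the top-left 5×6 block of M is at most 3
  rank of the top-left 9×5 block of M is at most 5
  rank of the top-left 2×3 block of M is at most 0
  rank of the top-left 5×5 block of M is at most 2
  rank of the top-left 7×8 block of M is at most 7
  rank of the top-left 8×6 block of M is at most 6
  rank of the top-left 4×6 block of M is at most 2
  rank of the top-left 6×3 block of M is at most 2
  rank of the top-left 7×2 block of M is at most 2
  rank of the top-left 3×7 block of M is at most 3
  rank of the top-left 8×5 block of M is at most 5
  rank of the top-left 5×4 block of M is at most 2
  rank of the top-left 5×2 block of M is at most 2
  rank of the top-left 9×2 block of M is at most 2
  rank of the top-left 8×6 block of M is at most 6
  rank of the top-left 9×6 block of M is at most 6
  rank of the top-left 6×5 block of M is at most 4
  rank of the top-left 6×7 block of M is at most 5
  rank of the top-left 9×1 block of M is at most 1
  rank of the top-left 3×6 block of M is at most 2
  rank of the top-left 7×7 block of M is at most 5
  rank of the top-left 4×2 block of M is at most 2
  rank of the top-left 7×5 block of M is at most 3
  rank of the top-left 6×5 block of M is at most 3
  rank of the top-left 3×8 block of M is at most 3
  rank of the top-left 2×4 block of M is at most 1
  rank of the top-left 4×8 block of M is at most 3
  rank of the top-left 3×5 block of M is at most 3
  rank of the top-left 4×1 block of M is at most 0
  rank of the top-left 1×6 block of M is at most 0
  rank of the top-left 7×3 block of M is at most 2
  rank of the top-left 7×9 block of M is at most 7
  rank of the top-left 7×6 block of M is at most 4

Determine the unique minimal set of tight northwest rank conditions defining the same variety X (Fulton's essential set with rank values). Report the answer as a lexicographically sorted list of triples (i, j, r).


Computing R[i][j] = min implied NW-rank bound (n=9, 45 conditions):

  row 1: 0 | 0 | 0 | 0 | 0 | 0 | 1 | 1 | 1
  row 2: 0 | 0 | 0 | 1 | 1 | 1 | 2 | 2 | 2
  row 3: 0 | 0 | 1 | 2 | 2 | 2 | 3 | 3 | 3
  row 4: 0 | 0 | 1 | 2 | 2 | 2 | 3 | 3 | 4
  row 5: 0 | 0 | 1 | 2 | 2 | 3 | 4 | 4 | 5
  row 6: 1 | 1 | 2 | 3 | 3 | 4 | 5 | 5 | 6
  row 7: 1 | 1 | 2 | 3 | 3 | 4 | 5 | 6 | 7
  row 8: 1 | 1 | 2 | 3 | 4 | 5 | 6 | 7 | 8
  row 9: 1 | 2 | 3 | 4 | 5 | 6 | 7 | 8 | 9

so w = (7, 4, 3, 9, 6, 1, 8, 5, 2).

Rothe diagram D(w) (22 cells), 8 SE-corners (essential conditions):

[(1, 6, 0), (2, 3, 0), (4, 6, 2), (4, 8, 3), (5, 2, 0), (5, 5, 2), (7, 5, 3), (8, 2, 1)]


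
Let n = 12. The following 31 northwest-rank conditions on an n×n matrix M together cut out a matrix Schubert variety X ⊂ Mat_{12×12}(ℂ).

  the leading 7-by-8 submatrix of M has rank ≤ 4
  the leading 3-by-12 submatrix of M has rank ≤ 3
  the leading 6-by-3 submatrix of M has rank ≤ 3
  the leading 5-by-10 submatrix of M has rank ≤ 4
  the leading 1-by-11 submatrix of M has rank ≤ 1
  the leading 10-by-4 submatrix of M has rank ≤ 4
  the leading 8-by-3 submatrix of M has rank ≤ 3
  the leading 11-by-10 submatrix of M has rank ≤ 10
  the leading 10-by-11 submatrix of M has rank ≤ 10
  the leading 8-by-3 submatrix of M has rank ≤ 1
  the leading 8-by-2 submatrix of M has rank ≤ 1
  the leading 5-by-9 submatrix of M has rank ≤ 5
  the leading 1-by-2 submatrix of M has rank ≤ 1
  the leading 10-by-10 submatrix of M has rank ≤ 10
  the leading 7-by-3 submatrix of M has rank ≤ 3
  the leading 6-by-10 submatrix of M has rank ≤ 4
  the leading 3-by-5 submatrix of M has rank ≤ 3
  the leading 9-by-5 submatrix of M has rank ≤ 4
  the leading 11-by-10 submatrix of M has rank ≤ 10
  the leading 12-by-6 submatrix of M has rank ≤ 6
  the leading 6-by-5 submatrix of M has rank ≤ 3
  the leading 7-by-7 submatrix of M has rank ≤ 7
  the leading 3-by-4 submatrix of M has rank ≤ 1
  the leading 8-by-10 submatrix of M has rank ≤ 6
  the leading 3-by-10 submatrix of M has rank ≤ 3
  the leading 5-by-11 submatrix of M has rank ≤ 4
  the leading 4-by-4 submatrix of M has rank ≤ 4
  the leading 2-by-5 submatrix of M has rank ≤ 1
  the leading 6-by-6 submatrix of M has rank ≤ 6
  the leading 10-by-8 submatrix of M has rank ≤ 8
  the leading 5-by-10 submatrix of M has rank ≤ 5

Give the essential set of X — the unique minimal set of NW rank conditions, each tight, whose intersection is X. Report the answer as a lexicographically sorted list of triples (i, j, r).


Rank table r_w(12×12) implied by the 31 constraints:

  row 1: 1 | 1 | 1 | 1 | 1 | 1 | 1 | 1 | 1 | 1 | 1 | 1
  row 2: 1 | 1 | 1 | 1 | 1 | 2 | 2 | 2 | 2 | 2 | 2 | 2
  row 3: 1 | 1 | 1 | 1 | 2 | 3 | 3 | 3 | 3 | 3 | 3 | 3
  row 4: 1 | 1 | 1 | 2 | 3 | 4 | 4 | 4 | 4 | 4 | 4 | 4
  row 5: 1 | 1 | 1 | 2 | 3 | 4 | 4 | 4 | 4 | 4 | 4 | 5
  row 6: 1 | 1 | 1 | 2 | 3 | 4 | 4 | 4 | 4 | 4 | 5 | 6
  row 7: 1 | 1 | 1 | 2 | 3 | 4 | 4 | 4 | 5 | 5 | 6 | 7
  row 8: 1 | 1 | 1 | 2 | 3 | 4 | 5 | 5 | 6 | 6 | 7 | 8
  row 9: 1 | 2 | 2 | 3 | 4 | 5 | 6 | 6 | 7 | 7 | 8 | 9
  row 10: 1 | 2 | 3 | 4 | 5 | 6 | 7 | 7 | 8 | 8 | 9 | 10
  row 11: 1 | 2 | 3 | 4 | 5 | 6 | 7 | 8 | 9 | 9 | 10 | 11
  row 12: 1 | 2 | 3 | 4 | 5 | 6 | 7 | 8 | 9 | 10 | 11 | 12

the unique w with this rank table is (1, 6, 5, 4, 12, 11, 9, 7, 2, 3, 8, 10).

|D(w)|=28, |Ess(w)|=6:

[(2, 5, 1), (3, 4, 1), (5, 11, 4), (6, 10, 4), (7, 8, 4), (8, 3, 1)]


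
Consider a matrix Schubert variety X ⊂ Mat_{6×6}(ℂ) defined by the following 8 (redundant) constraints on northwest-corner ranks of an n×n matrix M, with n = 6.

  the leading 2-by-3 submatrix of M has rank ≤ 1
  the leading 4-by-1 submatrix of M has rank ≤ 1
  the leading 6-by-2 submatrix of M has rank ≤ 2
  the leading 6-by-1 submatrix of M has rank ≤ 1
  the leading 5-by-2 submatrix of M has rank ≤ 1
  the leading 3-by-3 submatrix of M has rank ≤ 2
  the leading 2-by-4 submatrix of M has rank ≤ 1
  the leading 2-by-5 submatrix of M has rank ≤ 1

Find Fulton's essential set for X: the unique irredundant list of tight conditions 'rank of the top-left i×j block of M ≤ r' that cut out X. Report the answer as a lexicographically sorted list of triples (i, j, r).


Rank table r_w(6×6) implied by the 8 constraints:

  R[1]: 1 | 1 | 1 | 1 | 1 | 1
  R[2]: 1 | 1 | 1 | 1 | 1 | 2
  R[3]: 1 | 1 | 2 | 2 | 2 | 3
  R[4]: 1 | 1 | 2 | 3 | 3 | 4
  R[5]: 1 | 1 | 2 | 3 | 4 | 5
  R[6]: 1 | 2 | 3 | 4 | 5 | 6

hence w(1..6) = (1, 6, 3, 4, 5, 2).

Fulton essential set (2 of the 7 Rothe cells):

[(2, 5, 1), (5, 2, 1)]


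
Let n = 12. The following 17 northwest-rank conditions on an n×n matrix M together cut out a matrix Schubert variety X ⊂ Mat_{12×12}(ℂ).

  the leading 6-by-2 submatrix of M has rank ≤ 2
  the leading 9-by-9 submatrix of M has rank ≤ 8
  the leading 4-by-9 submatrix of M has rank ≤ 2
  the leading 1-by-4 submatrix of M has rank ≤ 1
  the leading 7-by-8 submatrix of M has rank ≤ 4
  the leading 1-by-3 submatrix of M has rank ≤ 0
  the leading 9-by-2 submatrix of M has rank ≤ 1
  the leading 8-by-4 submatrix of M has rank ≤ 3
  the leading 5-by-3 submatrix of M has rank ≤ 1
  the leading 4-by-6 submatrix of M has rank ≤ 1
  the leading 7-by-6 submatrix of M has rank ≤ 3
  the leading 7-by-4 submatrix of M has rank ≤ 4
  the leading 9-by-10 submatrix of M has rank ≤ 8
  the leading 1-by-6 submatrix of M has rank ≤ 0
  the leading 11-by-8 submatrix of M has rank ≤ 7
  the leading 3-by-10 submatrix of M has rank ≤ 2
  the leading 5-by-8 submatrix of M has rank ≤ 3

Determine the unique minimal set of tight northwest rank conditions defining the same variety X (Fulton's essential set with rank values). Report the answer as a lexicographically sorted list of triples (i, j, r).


Recovering R(i,j) via the rank-extension bound from the 17 conditions:

  i=1: 0, 0, 0, 0, 0, 0, 1, 1, 1, 1, 1, 1
  i=2: 1, 1, 1, 1, 1, 1, 2, 2, 2, 2, 2, 2
  i=3: 1, 1, 1, 1, 1, 1, 2, 2, 2, 2, 3, 3
  i=4: 1, 1, 1, 1, 1, 1, 2, 2, 2, 3, 4, 4
  i=5: 1, 1, 1, 2, 2, 2, 3, 3, 3, 4, 5, 5
  i=6: 1, 1, 2, 3, 3, 3, 4, 4, 4, 5, 6, 6
  i=7: 1, 1, 2, 3, 3, 3, 4, 4, 5, 6, 7, 7
  i=8: 1, 1, 2, 3, 4, 4, 5, 5, 6, 7, 8, 8
  i=9: 1, 1, 2, 3, 4, 5, 6, 6, 7, 8, 9, 9
  i=10: 1, 2, 3, 4, 5, 6, 7, 7, 8, 9, 10, 10
  i=11: 1, 2, 3, 4, 5, 6, 7, 7, 8, 9, 10, 11
  i=12: 1, 2, 3, 4, 5, 6, 7, 8, 9, 10, 11, 12

the unique w with this rank table is (7, 1, 11, 10, 4, 3, 9, 5, 6, 2, 12, 8).

Fulton essential set (9 of the 31 Rothe cells):

[(1, 6, 0), (3, 10, 2), (4, 6, 1), (4, 9, 2), (5, 3, 1), (7, 6, 3), (7, 8, 4), (9, 2, 1), (11, 8, 7)]


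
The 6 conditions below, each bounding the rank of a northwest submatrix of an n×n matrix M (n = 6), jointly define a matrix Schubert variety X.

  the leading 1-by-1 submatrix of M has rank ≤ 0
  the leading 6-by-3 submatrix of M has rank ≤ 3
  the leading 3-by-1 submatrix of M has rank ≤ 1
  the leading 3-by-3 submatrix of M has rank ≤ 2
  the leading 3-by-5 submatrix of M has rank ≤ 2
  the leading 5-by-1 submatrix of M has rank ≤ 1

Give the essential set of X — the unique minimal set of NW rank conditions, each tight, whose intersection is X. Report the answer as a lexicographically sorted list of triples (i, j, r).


Rank table r_w(6×6) implied by the 6 constraints:

  R[1]: 0 1 1 1 1 1
  R[2]: 1 2 2 2 2 2
  R[3]: 1 2 2 2 2 3
  R[4]: 1 2 3 3 3 4
  R[5]: 1 2 3 4 4 5
  R[6]: 1 2 3 4 5 6

hence w(1..6) = (2, 1, 6, 3, 4, 5).

Fulton essential set (2 of the 4 Rothe cells):

[(1, 1, 0), (3, 5, 2)]


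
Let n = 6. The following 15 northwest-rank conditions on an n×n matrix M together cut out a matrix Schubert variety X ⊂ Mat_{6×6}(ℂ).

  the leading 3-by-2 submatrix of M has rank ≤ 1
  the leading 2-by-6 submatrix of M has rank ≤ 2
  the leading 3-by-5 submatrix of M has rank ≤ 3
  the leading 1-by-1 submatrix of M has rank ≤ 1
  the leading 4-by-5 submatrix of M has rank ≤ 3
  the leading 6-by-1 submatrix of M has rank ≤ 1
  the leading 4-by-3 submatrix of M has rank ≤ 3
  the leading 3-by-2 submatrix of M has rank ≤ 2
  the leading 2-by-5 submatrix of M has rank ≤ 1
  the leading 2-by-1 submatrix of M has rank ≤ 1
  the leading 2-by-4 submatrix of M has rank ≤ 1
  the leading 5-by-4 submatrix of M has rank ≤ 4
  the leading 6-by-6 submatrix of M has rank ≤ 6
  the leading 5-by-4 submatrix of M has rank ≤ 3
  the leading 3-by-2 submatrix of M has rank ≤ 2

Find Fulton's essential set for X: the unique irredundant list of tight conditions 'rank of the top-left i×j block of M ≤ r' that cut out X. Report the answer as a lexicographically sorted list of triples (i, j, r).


Propagating the 15 rank bounds to every northwest block:

  1 1 1 1 1 1
  1 1 1 1 1 2
  1 1 2 2 2 3
  1 2 3 3 3 4
  1 2 3 3 4 5
  1 2 3 4 5 6

second differences of R give the permutation w = (1, 6, 3, 2, 5, 4).

D(w) has 6 cells with 3 SE-corners; essential set:

[(2, 5, 1), (3, 2, 1), (5, 4, 3)]
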